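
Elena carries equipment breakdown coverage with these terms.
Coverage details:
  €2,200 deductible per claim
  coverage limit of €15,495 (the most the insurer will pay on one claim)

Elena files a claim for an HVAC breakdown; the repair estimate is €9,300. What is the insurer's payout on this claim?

€7,100

Subtract the deductible: €9,300 − €2,200 = €7,100.
€7,100 is within the €15,495 limit, so the insurer pays €7,100.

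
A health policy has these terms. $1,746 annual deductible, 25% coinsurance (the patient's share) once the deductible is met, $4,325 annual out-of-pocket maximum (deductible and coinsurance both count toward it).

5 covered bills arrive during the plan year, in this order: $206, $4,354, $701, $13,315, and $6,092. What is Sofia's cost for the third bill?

$175.25

Claim 1 — $206: all of it applies to the deductible. Cost to patient: $206. OOP to date $206.
Claim 2 — $4,354: $1,540 to deductible, leaving $2,814; coinsurance $2,814 × 25% = $703.50. Cost to patient: $2,243.50. OOP to date $2,449.50.
Claim 3 — $701: 25% coinsurance on $701 = $175.25. Patient owes $175.25 (running OOP $2,624.75).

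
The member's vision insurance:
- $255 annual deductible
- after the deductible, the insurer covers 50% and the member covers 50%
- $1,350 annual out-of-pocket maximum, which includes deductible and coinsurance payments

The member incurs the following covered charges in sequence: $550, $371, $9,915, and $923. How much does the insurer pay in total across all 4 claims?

$10,409

Claim 1 — $550: $255 finishes the deductible; $295 goes to coinsurance; member's 50% is $147.50. Member owes $402.50 (running OOP $402.50). Plan pays $550 − $402.50 = $147.50.
Claim 2 — $371: deductible met; 50% of $371 = $185.50. Member owes $185.50 (running OOP $588). Plan pays $371 − $185.50 = $185.50.
Claim 3 — $9,915: deductible met; 50% of $9,915 = $4,957.50. That would push OOP to $5,545.50, over the $1,350 cap, so member pays $1,350 − $588 = $762. Insurer: $9,915 − $762 = $9,153.
Claim 4 — $923: deductible already satisfied, so member's share is 50% × $923 = $461.50. Adding that to $1,350 gives $1,811.50, past the $1,350 cap; member pays only $1,350 − $1,350 = $0. Insurer: $923 − $0 = $923.
Insurer total: $147.50 + $185.50 + $9,153 + $923 = $10,409.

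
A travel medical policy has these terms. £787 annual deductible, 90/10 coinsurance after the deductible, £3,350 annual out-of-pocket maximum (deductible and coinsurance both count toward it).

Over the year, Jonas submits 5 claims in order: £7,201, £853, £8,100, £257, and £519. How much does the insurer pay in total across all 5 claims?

Claim 1 (£7,201): deductible takes £787, £6,414 remains; traveler's 10% is £641.40. Traveler owes £1,428.40 (running OOP £1,428.40). Plan pays £7,201 − £1,428.40 = £5,772.60.
Claim 2 (£853): deductible already satisfied, so traveler's share is 10% × £853 = £85.30. Cost to traveler: £85.30. OOP to date £1,513.70. Plan pays £853 − £85.30 = £767.70.
Claim 3 (£8,100): 10% coinsurance on £8,100 = £810. Traveler owes £810 (running OOP £2,323.70). Plan pays £8,100 − £810 = £7,290.
Claim 4 (£257): deductible met; 10% of £257 = £25.70. Cost to traveler: £25.70. OOP to date £2,349.40. Insurer: £257 − £25.70 = £231.30.
Claim 5 (£519): deductible already satisfied, so traveler's share is 10% × £519 = £51.90. Traveler pays £51.90; OOP now £2,401.30. Plan pays £519 − £51.90 = £467.10.
Insurer total = bills − traveler's total = £16,930 − £2,401.30 = £14,528.70.

£14,528.70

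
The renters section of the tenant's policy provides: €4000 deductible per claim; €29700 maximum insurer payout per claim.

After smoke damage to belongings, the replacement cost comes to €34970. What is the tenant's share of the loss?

After the deductible, €34970 − €4000 = €30970 remains.
€30970 exceeds the €29700 limit, so the insurer pays the limit: €29700.
Tenant's share is the uncovered remainder: €34970 − €29700 = €5270.

€5270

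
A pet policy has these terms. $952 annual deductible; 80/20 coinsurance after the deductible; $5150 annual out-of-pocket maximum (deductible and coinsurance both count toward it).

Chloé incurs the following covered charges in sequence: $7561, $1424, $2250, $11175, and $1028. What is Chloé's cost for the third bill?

Claim 1 ($7561): $952 to deductible, leaving $6609; owner's 20% is $1321.80. Owner pays $2273.80; OOP now $2273.80.
Claim 2 ($1424): deductible already satisfied, so owner's share is 20% × $1424 = $284.80. Owner owes $284.80 (running OOP $2558.60).
Claim 3 ($2250): 20% coinsurance on $2250 = $450. Owner owes $450 (running OOP $3008.60).

$450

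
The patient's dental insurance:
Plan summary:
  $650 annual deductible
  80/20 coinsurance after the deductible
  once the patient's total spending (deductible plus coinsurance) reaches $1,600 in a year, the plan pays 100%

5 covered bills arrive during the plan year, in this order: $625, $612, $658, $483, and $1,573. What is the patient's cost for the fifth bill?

$314.60

Bill 1, $625: all of it applies to the deductible. Patient pays $625; OOP now $625.
Bill 2, $612: $25 finishes the deductible; $587 goes to coinsurance; coinsurance $587 × 20% = $117.40. Patient pays $142.40; OOP now $767.40.
Bill 3, $658: 20% coinsurance on $658 = $131.60. Cost to patient: $131.60. OOP to date $899.
Bill 4, $483: deductible already satisfied, so patient's share is 20% × $483 = $96.60. Cost to patient: $96.60. OOP to date $995.60.
Bill 5, $1,573: deductible met; 20% of $1,573 = $314.60. Patient owes $314.60 (running OOP $1,310.20).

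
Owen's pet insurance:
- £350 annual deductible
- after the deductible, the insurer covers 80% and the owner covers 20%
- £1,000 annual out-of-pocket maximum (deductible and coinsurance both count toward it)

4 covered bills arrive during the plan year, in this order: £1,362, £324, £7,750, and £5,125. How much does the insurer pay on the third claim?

£7,367.20

Bill 1, £1,362: deductible takes £350, £1,012 remains; coinsurance £1,012 × 20% = £202.40. Owner owes £552.40 (running OOP £552.40). Insurer: £1,362 − £552.40 = £809.60.
Bill 2, £324: deductible already satisfied, so owner's share is 20% × £324 = £64.80. Cost to owner: £64.80. OOP to date £617.20. Insurer: £324 − £64.80 = £259.20.
Bill 3, £7,750: deductible met; 20% of £7,750 = £1,550. Adding that to £617.20 gives £2,167.20, past the £1,000 cap; owner pays only £1,000 − £617.20 = £382.80. Insurer: £7,750 − £382.80 = £7,367.20.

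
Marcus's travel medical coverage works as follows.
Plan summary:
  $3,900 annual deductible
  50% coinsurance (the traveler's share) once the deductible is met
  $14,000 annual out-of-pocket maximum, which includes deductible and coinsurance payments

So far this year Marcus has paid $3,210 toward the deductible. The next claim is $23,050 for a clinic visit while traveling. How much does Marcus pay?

$10,790

Remaining deductible: $3,900 − $3,210 = $690.
The remaining $22,360 (= $23,050 − $690) moves to coinsurance.
Coinsurance: $22,360 × 50% = $11,180.
So the traveler owes $690 + $11,180 = $11,870 before any cap.
That would bring total out-of-pocket to $15,080, past the $14,000 cap. The traveler is capped at $14,000 − $3,210 = $10,790 on this claim.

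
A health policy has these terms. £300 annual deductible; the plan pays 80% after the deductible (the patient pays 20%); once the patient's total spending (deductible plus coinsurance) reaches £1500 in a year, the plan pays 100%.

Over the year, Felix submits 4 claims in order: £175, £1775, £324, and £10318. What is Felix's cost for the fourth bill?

£805.20

Bill 1, £175: entire amount goes to the deductible. Patient pays £175; OOP now £175.
Bill 2, £1775: deductible takes £125, £1650 remains; coinsurance £1650 × 20% = £330. Patient owes £455 (running OOP £630).
Bill 3, £324: deductible met; 20% of £324 = £64.80. Patient owes £64.80 (running OOP £694.80).
Bill 4, £10318: deductible already satisfied, so patient's share is 20% × £10318 = £2063.60. That would push OOP to £2758.40, over the £1500 cap, so patient pays £1500 − £694.80 = £805.20.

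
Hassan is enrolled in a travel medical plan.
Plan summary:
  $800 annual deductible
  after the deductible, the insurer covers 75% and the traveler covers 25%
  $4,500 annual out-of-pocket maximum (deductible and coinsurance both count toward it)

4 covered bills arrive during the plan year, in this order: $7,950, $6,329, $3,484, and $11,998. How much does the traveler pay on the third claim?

Claim 1 — $7,950: deductible takes $800, $7,150 remains; coinsurance $7,150 × 25% = $1,787.50. Traveler owes $2,587.50 (running OOP $2,587.50).
Claim 2 — $6,329: 25% coinsurance on $6,329 = $1,582.25. Cost to traveler: $1,582.25. OOP to date $4,169.75.
Claim 3 — $3,484: 25% coinsurance on $3,484 = $871. OOP would hit $5,040.75 > $4,500, so the cap limits the traveler to $4,500 − $4,169.75 = $330.25.

$330.25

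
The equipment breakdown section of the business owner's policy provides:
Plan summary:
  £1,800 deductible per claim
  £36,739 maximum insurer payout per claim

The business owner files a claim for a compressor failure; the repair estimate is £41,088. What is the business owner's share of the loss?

After the deductible, £41,088 − £1,800 = £39,288 remains.
£39,288 exceeds the £36,739 limit, so the insurer pays the limit: £36,739.
The business owner bears the rest of the original loss: £41,088 − £36,739 = £4,349.

£4,349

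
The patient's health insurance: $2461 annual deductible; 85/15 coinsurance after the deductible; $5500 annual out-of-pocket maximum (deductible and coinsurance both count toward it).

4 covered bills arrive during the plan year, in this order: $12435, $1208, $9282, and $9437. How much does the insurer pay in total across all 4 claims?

Bill 1, $12435: $2461 finishes the deductible; $9974 goes to coinsurance; patient's 15% is $1496.10. Cost to patient: $3957.10. OOP to date $3957.10. Insurer: $12435 − $3957.10 = $8477.90.
Bill 2, $1208: deductible met; 15% of $1208 = $181.20. Cost to patient: $181.20. OOP to date $4138.30. Plan pays $1208 − $181.20 = $1026.80.
Bill 3, $9282: deductible met; 15% of $9282 = $1392.30. Adding that to $4138.30 gives $5530.60, past the $5500 cap; patient pays only $5500 − $4138.30 = $1361.70. Plan pays $9282 − $1361.70 = $7920.30.
Bill 4, $9437: deductible met; 15% of $9437 = $1415.55. OOP would hit $6915.55 > $5500, so the cap limits the patient to $5500 − $5500 = $0. Insurer: $9437 − $0 = $9437.
Insurer total = bills − patient's total = $32362 − $5500 = $26862.

$26862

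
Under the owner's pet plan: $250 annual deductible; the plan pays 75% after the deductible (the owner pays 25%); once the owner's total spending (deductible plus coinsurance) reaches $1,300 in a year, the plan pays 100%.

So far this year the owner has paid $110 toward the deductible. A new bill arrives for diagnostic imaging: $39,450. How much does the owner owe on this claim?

$1,190

Deductible still to meet: $250 − $110 = $140.
The remaining $39,310 (= $39,450 − $140) moves to coinsurance.
25% of $39,310 = $9,827.50 falls to the owner.
So the owner owes $140 + $9,827.50 = $9,967.50 before any cap.
Year-to-date out-of-pocket would reach $110 + $9,967.50 = $10,077.50, above the $1,300 maximum, so the owner pays only $1,300 − $110 = $1,190.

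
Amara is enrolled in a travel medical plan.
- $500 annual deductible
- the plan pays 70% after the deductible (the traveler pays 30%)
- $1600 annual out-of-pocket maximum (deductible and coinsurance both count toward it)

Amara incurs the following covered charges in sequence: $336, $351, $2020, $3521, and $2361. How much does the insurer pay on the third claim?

Bill 1, $336: fully absorbed by the deductible. Traveler pays $336; OOP now $336. Plan pays $336 − $336 = $0.
Bill 2, $351: $164 to deductible, leaving $187; 30% of $187 = $56.10. Cost to traveler: $220.10. OOP to date $556.10. Insurer: $351 − $220.10 = $130.90.
Bill 3, $2020: deductible met; 30% of $2020 = $606. Traveler owes $606 (running OOP $1162.10). Plan pays $2020 − $606 = $1414.

$1414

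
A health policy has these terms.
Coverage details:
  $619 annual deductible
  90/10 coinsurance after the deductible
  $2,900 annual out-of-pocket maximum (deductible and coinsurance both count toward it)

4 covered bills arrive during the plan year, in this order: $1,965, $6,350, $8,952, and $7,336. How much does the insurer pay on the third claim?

Claim 1 ($1,965): deductible takes $619, $1,346 remains; 10% of $1,346 = $134.60. Cost to patient: $753.60. OOP to date $753.60. Insurer: $1,965 − $753.60 = $1,211.40.
Claim 2 ($6,350): deductible met; 10% of $6,350 = $635. Patient pays $635; OOP now $1,388.60. Insurer: $6,350 − $635 = $5,715.
Claim 3 ($8,952): 10% coinsurance on $8,952 = $895.20. Cost to patient: $895.20. OOP to date $2,283.80. Insurer: $8,952 − $895.20 = $8,056.80.

$8,056.80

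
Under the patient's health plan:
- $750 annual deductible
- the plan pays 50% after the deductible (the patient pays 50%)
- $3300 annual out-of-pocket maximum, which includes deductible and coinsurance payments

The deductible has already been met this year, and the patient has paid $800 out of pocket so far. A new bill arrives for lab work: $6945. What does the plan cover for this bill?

$4445

The deductible is already satisfied, so the full bill goes to coinsurance.
Patient's 50% share of $6945 is $3472.50.
Year-to-date out-of-pocket would reach $800 + $3472.50 = $4272.50, above the $3300 maximum, so the patient pays only $3300 − $800 = $2500.
The plan picks up $6945 − $2500 = $4445.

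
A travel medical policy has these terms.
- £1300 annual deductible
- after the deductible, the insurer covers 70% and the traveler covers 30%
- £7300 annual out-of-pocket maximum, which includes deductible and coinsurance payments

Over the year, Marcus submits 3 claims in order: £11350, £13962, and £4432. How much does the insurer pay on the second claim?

Claim 1 (£11350): deductible takes £1300, £10050 remains; traveler's 30% is £3015. Traveler pays £4315; OOP now £4315. Insurer: £11350 − £4315 = £7035.
Claim 2 (£13962): 30% coinsurance on £13962 = £4188.60. That would push OOP to £8503.60, over the £7300 cap, so traveler pays £7300 − £4315 = £2985. Insurer: £13962 − £2985 = £10977.

£10977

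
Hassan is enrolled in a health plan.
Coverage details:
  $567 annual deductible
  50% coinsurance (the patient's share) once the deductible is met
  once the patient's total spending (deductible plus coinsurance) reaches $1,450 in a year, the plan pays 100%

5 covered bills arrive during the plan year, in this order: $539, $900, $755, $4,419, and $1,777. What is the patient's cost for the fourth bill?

$69.50

Claim 1 ($539): entire amount goes to the deductible. Patient pays $539; OOP now $539.
Claim 2 ($900): $28 to deductible, leaving $872; coinsurance $872 × 50% = $436. Patient owes $464 (running OOP $1,003).
Claim 3 ($755): deductible already satisfied, so patient's share is 50% × $755 = $377.50. Cost to patient: $377.50. OOP to date $1,380.50.
Claim 4 ($4,419): deductible met; 50% of $4,419 = $2,209.50. Adding that to $1,380.50 gives $3,590, past the $1,450 cap; patient pays only $1,450 − $1,380.50 = $69.50.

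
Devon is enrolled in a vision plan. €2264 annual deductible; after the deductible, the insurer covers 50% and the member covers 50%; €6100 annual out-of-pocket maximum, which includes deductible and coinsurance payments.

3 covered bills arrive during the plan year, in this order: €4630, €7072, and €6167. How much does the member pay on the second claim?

Claim 1 (€4630): €2264 finishes the deductible; €2366 goes to coinsurance; 50% of €2366 = €1183. Member pays €3447; OOP now €3447.
Claim 2 (€7072): deductible met; 50% of €7072 = €3536. That would push OOP to €6983, over the €6100 cap, so member pays €6100 − €3447 = €2653.

€2653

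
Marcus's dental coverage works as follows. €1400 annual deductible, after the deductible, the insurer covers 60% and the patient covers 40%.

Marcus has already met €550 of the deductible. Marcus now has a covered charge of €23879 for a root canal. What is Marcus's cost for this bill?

€550 of the €1400 deductible is already met, leaving €850.
The remaining €23029 (= €23879 − €850) moves to coinsurance.
Coinsurance: €23029 × 40% = €9211.60.
Patient responsibility: €850 + €9211.60 = €10061.60.

€10061.60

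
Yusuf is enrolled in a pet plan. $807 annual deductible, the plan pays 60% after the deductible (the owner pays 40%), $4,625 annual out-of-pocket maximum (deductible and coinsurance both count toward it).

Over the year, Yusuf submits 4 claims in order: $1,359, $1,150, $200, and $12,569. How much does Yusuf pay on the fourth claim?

Claim 1 — $1,359: $807 finishes the deductible; $552 goes to coinsurance; 40% of $552 = $220.80. Owner owes $1,027.80 (running OOP $1,027.80).
Claim 2 — $1,150: deductible already satisfied, so owner's share is 40% × $1,150 = $460. Cost to owner: $460. OOP to date $1,487.80.
Claim 3 — $200: 40% coinsurance on $200 = $80. Owner pays $80; OOP now $1,567.80.
Claim 4 — $12,569: deductible already satisfied, so owner's share is 40% × $12,569 = $5,027.60. OOP would hit $6,595.40 > $4,625, so the cap limits the owner to $4,625 − $1,567.80 = $3,057.20.

$3,057.20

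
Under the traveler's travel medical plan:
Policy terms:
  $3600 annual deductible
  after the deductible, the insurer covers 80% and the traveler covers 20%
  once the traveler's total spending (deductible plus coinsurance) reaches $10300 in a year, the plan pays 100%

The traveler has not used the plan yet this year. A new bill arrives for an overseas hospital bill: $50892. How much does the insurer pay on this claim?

Deductible not yet touched, so the first $3600 of the bill goes to the deductible.
The remaining $47292 (= $50892 − $3600) moves to coinsurance.
Traveler's 20% share of $47292 is $9458.40.
That puts the traveler's cost at $3600 + $9458.40 = $13058.40 before any cap.
Adding $13058.40 to the $0 already spent would give $13058.40, which exceeds the $10300 cap; the traveler pays just $10300 − $0 = $10300.
Insurer pays the balance: $50892 − $10300 = $40592.

$40592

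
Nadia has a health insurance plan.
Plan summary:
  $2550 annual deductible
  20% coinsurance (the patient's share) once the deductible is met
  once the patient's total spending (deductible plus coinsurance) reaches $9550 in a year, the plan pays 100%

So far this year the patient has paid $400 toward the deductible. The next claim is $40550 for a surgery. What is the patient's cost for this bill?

$9150

Remaining deductible: $2550 − $400 = $2150.
The remaining $38400 (= $40550 − $2150) moves to coinsurance.
Patient's 20% share of $38400 is $7680.
Patient responsibility before any cap: $2150 + $7680 = $9830.
Adding $9830 to the $400 already spent would give $10230, which exceeds the $9550 cap; the patient pays just $9550 − $400 = $9150.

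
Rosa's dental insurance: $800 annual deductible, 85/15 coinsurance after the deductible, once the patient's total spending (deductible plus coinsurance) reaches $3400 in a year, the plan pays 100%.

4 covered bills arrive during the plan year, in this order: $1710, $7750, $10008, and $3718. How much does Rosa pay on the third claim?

$1301

Bill 1, $1710: $800 to deductible, leaving $910; patient's 15% is $136.50. Cost to patient: $936.50. OOP to date $936.50.
Bill 2, $7750: 15% coinsurance on $7750 = $1162.50. Patient pays $1162.50; OOP now $2099.
Bill 3, $10008: deductible met; 15% of $10008 = $1501.20. OOP would hit $3600.20 > $3400, so the cap limits the patient to $3400 − $2099 = $1301.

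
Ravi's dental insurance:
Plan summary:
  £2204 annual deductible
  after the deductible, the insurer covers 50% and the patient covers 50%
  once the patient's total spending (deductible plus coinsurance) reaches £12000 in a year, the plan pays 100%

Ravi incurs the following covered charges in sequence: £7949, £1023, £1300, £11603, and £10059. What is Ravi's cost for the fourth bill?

£5762

#1 (£7949): £2204 finishes the deductible; £5745 goes to coinsurance; 50% of £5745 = £2872.50. Patient pays £5076.50; OOP now £5076.50.
#2 (£1023): 50% coinsurance on £1023 = £511.50. Patient owes £511.50 (running OOP £5588).
#3 (£1300): 50% coinsurance on £1300 = £650. Patient pays £650; OOP now £6238.
#4 (£11603): 50% coinsurance on £11603 = £5801.50. That would push OOP to £12039.50, over the £12000 cap, so patient pays £12000 − £6238 = £5762.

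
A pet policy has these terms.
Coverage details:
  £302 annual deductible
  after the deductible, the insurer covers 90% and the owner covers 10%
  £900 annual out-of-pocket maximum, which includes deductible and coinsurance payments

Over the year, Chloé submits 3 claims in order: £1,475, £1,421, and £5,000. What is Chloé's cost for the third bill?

£338.60

Bill 1, £1,475: £302 to deductible, leaving £1,173; owner's 10% is £117.30. Cost to owner: £419.30. OOP to date £419.30.
Bill 2, £1,421: 10% coinsurance on £1,421 = £142.10. Owner owes £142.10 (running OOP £561.40).
Bill 3, £5,000: deductible met; 10% of £5,000 = £500. OOP would hit £1,061.40 > £900, so the cap limits the owner to £900 − £561.40 = £338.60.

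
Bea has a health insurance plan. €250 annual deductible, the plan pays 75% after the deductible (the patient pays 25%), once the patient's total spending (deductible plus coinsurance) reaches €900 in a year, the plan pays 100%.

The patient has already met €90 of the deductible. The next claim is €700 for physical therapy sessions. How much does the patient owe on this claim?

€295

€90 of the €250 deductible is already met, leaving €160.
After the €160 deductible portion, €700 − €160 = €540 is subject to coinsurance.
25% of €540 = €135 falls to the patient.
Patient responsibility before any cap: €160 + €135 = €295.
Total out-of-pocket so far would be €90 + €295 = €385, below the €900 cap — no reduction.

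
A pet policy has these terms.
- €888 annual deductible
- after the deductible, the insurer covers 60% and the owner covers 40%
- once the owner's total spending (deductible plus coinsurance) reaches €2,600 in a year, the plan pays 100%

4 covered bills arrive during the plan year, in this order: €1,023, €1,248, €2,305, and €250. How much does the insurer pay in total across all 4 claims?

€2,362.80

Claim 1 — €1,023: deductible takes €888, €135 remains; 40% of €135 = €54. Cost to owner: €942. OOP to date €942. Plan pays €1,023 − €942 = €81.
Claim 2 — €1,248: deductible met; 40% of €1,248 = €499.20. Owner owes €499.20 (running OOP €1,441.20). Insurer: €1,248 − €499.20 = €748.80.
Claim 3 — €2,305: 40% coinsurance on €2,305 = €922. Owner pays €922; OOP now €2,363.20. Insurer: €2,305 − €922 = €1,383.
Claim 4 — €250: deductible met; 40% of €250 = €100. Owner owes €100 (running OOP €2,463.20). Plan pays €250 − €100 = €150.
Insurer total = bills − owner's total = €4,826 − €2,463.20 = €2,362.80.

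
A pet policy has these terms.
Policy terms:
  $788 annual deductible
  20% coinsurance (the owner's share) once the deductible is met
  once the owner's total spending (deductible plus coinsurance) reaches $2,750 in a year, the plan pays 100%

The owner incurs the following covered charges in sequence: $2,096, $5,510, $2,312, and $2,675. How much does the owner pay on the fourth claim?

$136

Bill 1, $2,096: deductible takes $788, $1,308 remains; owner's 20% is $261.60. Cost to owner: $1,049.60. OOP to date $1,049.60.
Bill 2, $5,510: 20% coinsurance on $5,510 = $1,102. Owner owes $1,102 (running OOP $2,151.60).
Bill 3, $2,312: 20% coinsurance on $2,312 = $462.40. Owner pays $462.40; OOP now $2,614.
Bill 4, $2,675: 20% coinsurance on $2,675 = $535. Adding that to $2,614 gives $3,149, past the $2,750 cap; owner pays only $2,750 − $2,614 = $136.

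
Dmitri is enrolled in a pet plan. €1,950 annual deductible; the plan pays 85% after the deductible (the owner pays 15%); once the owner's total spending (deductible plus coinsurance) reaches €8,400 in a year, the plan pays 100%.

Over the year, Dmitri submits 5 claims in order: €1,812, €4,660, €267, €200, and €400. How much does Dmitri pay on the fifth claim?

Claim 1 — €1,812: all of it applies to the deductible. Owner owes €1,812 (running OOP €1,812).
Claim 2 — €4,660: €138 finishes the deductible; €4,522 goes to coinsurance; 15% of €4,522 = €678.30. Cost to owner: €816.30. OOP to date €2,628.30.
Claim 3 — €267: deductible already satisfied, so owner's share is 15% × €267 = €40.05. Owner owes €40.05 (running OOP €2,668.35).
Claim 4 — €200: deductible met; 15% of €200 = €30. Owner pays €30; OOP now €2,698.35.
Claim 5 — €400: deductible already satisfied, so owner's share is 15% × €400 = €60. Owner owes €60 (running OOP €2,758.35).

€60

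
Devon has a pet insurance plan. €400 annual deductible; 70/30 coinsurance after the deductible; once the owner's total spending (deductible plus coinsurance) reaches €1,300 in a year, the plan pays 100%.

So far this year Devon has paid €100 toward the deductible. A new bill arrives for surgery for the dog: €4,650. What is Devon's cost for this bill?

Deductible still to meet: €400 − €100 = €300.
After the €300 deductible portion, €4,650 − €300 = €4,350 is subject to coinsurance.
Owner's 30% share of €4,350 is €1,305.
Owner responsibility before any cap: €300 + €1,305 = €1,605.
Year-to-date out-of-pocket would reach €100 + €1,605 = €1,705, above the €1,300 maximum, so the owner pays only €1,300 − €100 = €1,200.

€1,200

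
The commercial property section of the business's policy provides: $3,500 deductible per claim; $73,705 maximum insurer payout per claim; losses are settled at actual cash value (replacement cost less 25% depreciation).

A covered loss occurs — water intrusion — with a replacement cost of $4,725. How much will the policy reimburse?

$43.75

At 25% depreciation, ACV = $4,725 − $1,181.25 = $3,543.75.
Less the $3,500 deductible: $3,543.75 − $3,500 = $43.75.
$43.75 ≤ $73,705, so the limit doesn't bind; insurer pays $43.75.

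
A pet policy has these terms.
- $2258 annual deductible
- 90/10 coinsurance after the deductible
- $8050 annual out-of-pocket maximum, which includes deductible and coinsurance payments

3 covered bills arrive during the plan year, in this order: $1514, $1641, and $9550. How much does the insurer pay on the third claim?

Claim 1 — $1514: entire amount goes to the deductible. Cost to owner: $1514. OOP to date $1514. Plan pays $1514 − $1514 = $0.
Claim 2 — $1641: deductible takes $744, $897 remains; coinsurance $897 × 10% = $89.70. Owner owes $833.70 (running OOP $2347.70). Insurer: $1641 − $833.70 = $807.30.
Claim 3 — $9550: 10% coinsurance on $9550 = $955. Owner pays $955; OOP now $3302.70. Insurer: $9550 − $955 = $8595.

$8595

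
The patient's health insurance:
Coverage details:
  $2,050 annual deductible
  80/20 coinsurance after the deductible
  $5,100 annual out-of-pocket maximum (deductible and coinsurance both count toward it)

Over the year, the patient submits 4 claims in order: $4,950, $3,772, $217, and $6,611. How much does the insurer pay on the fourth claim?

Bill 1, $4,950: deductible takes $2,050, $2,900 remains; patient's 20% is $580. Patient owes $2,630 (running OOP $2,630). Insurer: $4,950 − $2,630 = $2,320.
Bill 2, $3,772: deductible already satisfied, so patient's share is 20% × $3,772 = $754.40. Cost to patient: $754.40. OOP to date $3,384.40. Insurer: $3,772 − $754.40 = $3,017.60.
Bill 3, $217: 20% coinsurance on $217 = $43.40. Patient owes $43.40 (running OOP $3,427.80). Insurer: $217 − $43.40 = $173.60.
Bill 4, $6,611: deductible met; 20% of $6,611 = $1,322.20. Patient pays $1,322.20; OOP now $4,750. Insurer: $6,611 − $1,322.20 = $5,288.80.

$5,288.80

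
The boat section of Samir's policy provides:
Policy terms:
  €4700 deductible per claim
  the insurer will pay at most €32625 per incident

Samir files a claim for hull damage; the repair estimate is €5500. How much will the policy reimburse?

Subtract the deductible: €5500 − €4700 = €800.
€800 ≤ €32625, so the limit doesn't bind; insurer pays €800.

€800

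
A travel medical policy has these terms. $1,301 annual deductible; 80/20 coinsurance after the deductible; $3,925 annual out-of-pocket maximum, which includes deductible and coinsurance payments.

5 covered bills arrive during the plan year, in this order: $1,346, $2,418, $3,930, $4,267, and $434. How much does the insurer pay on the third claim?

$3,144

Claim 1 — $1,346: $1,301 finishes the deductible; $45 goes to coinsurance; 20% of $45 = $9. Traveler owes $1,310 (running OOP $1,310). Insurer: $1,346 − $1,310 = $36.
Claim 2 — $2,418: 20% coinsurance on $2,418 = $483.60. Cost to traveler: $483.60. OOP to date $1,793.60. Insurer: $2,418 − $483.60 = $1,934.40.
Claim 3 — $3,930: deductible already satisfied, so traveler's share is 20% × $3,930 = $786. Traveler pays $786; OOP now $2,579.60. Plan pays $3,930 − $786 = $3,144.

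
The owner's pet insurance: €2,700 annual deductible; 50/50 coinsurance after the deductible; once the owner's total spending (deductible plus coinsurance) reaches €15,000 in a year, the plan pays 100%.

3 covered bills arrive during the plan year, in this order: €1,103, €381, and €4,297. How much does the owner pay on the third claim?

€2,756.50

Claim 1 — €1,103: entire amount goes to the deductible. Owner pays €1,103; OOP now €1,103.
Claim 2 — €381: fully absorbed by the deductible. Owner pays €381; OOP now €1,484.
Claim 3 — €4,297: deductible takes €1,216, €3,081 remains; owner's 50% is €1,540.50. Owner pays €2,756.50; OOP now €4,240.50.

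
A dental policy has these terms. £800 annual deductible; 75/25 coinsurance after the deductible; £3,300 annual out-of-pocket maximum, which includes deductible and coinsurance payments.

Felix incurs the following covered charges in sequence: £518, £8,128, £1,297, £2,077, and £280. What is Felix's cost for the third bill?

£324.25

Claim 1 — £518: fully absorbed by the deductible. Cost to patient: £518. OOP to date £518.
Claim 2 — £8,128: £282 finishes the deductible; £7,846 goes to coinsurance; 25% of £7,846 = £1,961.50. Cost to patient: £2,243.50. OOP to date £2,761.50.
Claim 3 — £1,297: deductible met; 25% of £1,297 = £324.25. Patient pays £324.25; OOP now £3,085.75.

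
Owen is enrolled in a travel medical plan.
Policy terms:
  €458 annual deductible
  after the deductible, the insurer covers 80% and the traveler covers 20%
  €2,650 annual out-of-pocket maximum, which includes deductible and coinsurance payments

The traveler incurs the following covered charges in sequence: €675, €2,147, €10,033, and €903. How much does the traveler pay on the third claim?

€1,719.20

#1 (€675): €458 to deductible, leaving €217; 20% of €217 = €43.40. Cost to traveler: €501.40. OOP to date €501.40.
#2 (€2,147): deductible already satisfied, so traveler's share is 20% × €2,147 = €429.40. Cost to traveler: €429.40. OOP to date €930.80.
#3 (€10,033): 20% coinsurance on €10,033 = €2,006.60. Adding that to €930.80 gives €2,937.40, past the €2,650 cap; traveler pays only €2,650 − €930.80 = €1,719.20.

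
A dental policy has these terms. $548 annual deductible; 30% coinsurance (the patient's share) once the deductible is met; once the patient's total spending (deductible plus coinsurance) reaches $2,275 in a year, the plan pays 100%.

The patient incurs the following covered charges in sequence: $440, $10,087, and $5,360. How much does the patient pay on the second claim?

$1,835

Bill 1, $440: entire amount goes to the deductible. Cost to patient: $440. OOP to date $440.
Bill 2, $10,087: deductible takes $108, $9,979 remains; 30% of $9,979 = $2,993.70. Together that's $108 + $2,993.70 = $3,101.70. OOP would hit $3,541.70 > $2,275, so the cap limits the patient to $2,275 − $440 = $1,835.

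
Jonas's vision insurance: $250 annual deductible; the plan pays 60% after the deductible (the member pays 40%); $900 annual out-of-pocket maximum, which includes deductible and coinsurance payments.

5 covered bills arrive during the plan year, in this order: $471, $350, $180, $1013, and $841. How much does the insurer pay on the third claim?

$108

#1 ($471): deductible takes $250, $221 remains; 40% of $221 = $88.40. Member owes $338.40 (running OOP $338.40). Insurer: $471 − $338.40 = $132.60.
#2 ($350): deductible already satisfied, so member's share is 40% × $350 = $140. Member pays $140; OOP now $478.40. Insurer: $350 − $140 = $210.
#3 ($180): 40% coinsurance on $180 = $72. Cost to member: $72. OOP to date $550.40. Insurer: $180 − $72 = $108.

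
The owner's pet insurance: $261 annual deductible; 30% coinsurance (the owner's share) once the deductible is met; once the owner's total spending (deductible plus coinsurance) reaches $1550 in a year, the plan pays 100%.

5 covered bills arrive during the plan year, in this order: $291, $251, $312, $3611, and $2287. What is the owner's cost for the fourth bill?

$1083.30

Claim 1 ($291): $261 to deductible, leaving $30; 30% of $30 = $9. Owner pays $270; OOP now $270.
Claim 2 ($251): deductible already satisfied, so owner's share is 30% × $251 = $75.30. Owner owes $75.30 (running OOP $345.30).
Claim 3 ($312): deductible met; 30% of $312 = $93.60. Cost to owner: $93.60. OOP to date $438.90.
Claim 4 ($3611): 30% coinsurance on $3611 = $1083.30. Cost to owner: $1083.30. OOP to date $1522.20.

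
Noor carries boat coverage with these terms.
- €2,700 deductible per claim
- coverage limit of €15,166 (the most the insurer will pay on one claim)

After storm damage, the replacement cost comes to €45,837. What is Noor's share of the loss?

€30,671

Subtract the deductible: €45,837 − €2,700 = €43,137.
The €15,166 per-incident cap binds; insurer pays €15,166.
Out of pocket: €45,837 − €15,166 = €30,671.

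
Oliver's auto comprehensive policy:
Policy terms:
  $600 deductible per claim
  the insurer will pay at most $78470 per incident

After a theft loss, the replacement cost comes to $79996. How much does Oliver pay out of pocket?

Less the $600 deductible: $79996 − $600 = $79396.
$79396 exceeds the $78470 limit, so the insurer pays the limit: $78470.
Policyholder's share is the uncovered remainder: $79996 − $78470 = $1526.

$1526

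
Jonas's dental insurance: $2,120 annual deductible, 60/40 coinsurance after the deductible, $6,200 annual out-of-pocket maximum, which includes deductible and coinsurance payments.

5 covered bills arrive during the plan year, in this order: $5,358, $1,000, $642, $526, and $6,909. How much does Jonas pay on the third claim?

Claim 1 ($5,358): $2,120 finishes the deductible; $3,238 goes to coinsurance; coinsurance $3,238 × 40% = $1,295.20. Cost to patient: $3,415.20. OOP to date $3,415.20.
Claim 2 ($1,000): 40% coinsurance on $1,000 = $400. Patient owes $400 (running OOP $3,815.20).
Claim 3 ($642): 40% coinsurance on $642 = $256.80. Patient owes $256.80 (running OOP $4,072).

$256.80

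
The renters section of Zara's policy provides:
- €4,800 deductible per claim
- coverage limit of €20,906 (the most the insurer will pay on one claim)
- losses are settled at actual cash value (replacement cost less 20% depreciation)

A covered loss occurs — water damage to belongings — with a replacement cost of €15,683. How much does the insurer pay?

Actual cash value after 20% depreciation: €15,683 × 80% = €12,546.40.
After the deductible, €12,546.40 − €4,800 = €7,746.40 remains.
€7,746.40 is within the €20,906 limit, so the insurer pays €7,746.40.

€7,746.40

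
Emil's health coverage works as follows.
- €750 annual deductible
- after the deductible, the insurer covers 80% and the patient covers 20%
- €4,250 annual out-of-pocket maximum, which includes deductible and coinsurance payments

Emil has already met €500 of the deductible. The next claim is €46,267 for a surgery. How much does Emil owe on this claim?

€500 of the €750 deductible is already met, leaving €250.
That leaves €46,267 − €250 = €46,017 for coinsurance.
Coinsurance: €46,017 × 20% = €9,203.40.
That puts the patient's cost at €250 + €9,203.40 = €9,453.40 before any cap.
Year-to-date out-of-pocket would reach €500 + €9,453.40 = €9,953.40, above the €4,250 maximum, so the patient pays only €4,250 − €500 = €3,750.

€3,750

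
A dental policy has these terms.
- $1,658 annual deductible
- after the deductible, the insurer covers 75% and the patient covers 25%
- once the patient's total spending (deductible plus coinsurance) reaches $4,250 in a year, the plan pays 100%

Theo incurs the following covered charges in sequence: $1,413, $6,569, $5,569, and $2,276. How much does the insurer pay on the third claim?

$4,558

Bill 1, $1,413: all of it applies to the deductible. Patient pays $1,413; OOP now $1,413. Insurer: $1,413 − $1,413 = $0.
Bill 2, $6,569: $245 to deductible, leaving $6,324; patient's 25% is $1,581. Cost to patient: $1,826. OOP to date $3,239. Plan pays $6,569 − $1,826 = $4,743.
Bill 3, $5,569: deductible already satisfied, so patient's share is 25% × $5,569 = $1,392.25. That would push OOP to $4,631.25, over the $4,250 cap, so patient pays $4,250 − $3,239 = $1,011. Insurer: $5,569 − $1,011 = $4,558.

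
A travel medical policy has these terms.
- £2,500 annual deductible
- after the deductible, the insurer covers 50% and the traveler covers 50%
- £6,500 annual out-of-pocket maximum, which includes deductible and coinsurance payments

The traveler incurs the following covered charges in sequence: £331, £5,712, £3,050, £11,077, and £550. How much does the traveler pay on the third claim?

#1 (£331): fully absorbed by the deductible. Cost to traveler: £331. OOP to date £331.
#2 (£5,712): £2,169 finishes the deductible; £3,543 goes to coinsurance; 50% of £3,543 = £1,771.50. Traveler pays £3,940.50; OOP now £4,271.50.
#3 (£3,050): 50% coinsurance on £3,050 = £1,525. Traveler owes £1,525 (running OOP £5,796.50).

£1,525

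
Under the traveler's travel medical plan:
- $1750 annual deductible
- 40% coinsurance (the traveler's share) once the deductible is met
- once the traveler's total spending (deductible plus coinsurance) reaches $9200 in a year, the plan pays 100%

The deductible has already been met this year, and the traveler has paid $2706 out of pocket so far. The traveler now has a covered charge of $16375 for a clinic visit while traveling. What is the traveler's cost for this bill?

With the deductible met, the entire $16375 is subject to coinsurance.
Traveler's 40% share of $16375 is $6550.
That would bring total out-of-pocket to $9256, past the $9200 cap. The traveler is capped at $9200 − $2706 = $6494 on this claim.

$6494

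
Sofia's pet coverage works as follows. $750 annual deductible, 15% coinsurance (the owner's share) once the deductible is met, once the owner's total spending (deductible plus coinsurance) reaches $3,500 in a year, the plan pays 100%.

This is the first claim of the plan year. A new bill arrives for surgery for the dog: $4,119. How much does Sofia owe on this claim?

Nothing has been paid toward the $750 deductible, so the first $750 of this charge is applied there.
The remaining $3,369 (= $4,119 − $750) moves to coinsurance.
15% of $3,369 = $505.35 falls to the owner.
Owner responsibility before any cap: $750 + $505.35 = $1,255.35.
Year-to-date out-of-pocket becomes $0 + $1,255.35 = $1,255.35, still under the $3,500 maximum, so no cap applies.

$1,255.35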